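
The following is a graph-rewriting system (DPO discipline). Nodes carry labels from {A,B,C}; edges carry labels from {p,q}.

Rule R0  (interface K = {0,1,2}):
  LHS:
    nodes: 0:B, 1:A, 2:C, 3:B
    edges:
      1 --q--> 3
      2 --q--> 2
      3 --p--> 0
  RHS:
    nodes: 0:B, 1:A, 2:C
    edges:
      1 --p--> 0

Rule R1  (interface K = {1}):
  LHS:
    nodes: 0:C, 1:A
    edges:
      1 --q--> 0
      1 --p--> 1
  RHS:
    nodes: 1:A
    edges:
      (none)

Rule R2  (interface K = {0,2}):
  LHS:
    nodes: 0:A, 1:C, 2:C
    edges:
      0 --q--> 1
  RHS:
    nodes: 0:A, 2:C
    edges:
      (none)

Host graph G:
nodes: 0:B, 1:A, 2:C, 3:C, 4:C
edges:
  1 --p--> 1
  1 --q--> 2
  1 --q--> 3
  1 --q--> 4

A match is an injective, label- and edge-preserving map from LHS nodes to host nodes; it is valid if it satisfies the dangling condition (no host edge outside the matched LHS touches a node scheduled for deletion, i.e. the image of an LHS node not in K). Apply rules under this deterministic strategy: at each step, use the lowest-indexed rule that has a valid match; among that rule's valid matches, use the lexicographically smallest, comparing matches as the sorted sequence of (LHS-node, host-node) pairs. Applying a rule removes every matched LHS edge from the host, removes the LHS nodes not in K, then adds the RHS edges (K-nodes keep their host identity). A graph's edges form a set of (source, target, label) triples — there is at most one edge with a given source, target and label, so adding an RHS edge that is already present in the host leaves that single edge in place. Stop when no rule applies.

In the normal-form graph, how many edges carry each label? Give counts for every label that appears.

Answer: q:1

Derivation:
[0] host  ⇒  5 nodes, 4 edges  {1-p->1 1-q->2 1-q->3 1-q->4}
[1] R1 @ {0↦2, 1↦1}  ⇒  4 nodes, 2 edges  {1-q->3 1-q->4}
[2] R2 @ {0↦1, 1↦3, 2↦4}  ⇒  3 nodes, 1 edges  {1-q->4}
normal form: no rule applies after step 2
NF edges: [(1, 4, 'q')]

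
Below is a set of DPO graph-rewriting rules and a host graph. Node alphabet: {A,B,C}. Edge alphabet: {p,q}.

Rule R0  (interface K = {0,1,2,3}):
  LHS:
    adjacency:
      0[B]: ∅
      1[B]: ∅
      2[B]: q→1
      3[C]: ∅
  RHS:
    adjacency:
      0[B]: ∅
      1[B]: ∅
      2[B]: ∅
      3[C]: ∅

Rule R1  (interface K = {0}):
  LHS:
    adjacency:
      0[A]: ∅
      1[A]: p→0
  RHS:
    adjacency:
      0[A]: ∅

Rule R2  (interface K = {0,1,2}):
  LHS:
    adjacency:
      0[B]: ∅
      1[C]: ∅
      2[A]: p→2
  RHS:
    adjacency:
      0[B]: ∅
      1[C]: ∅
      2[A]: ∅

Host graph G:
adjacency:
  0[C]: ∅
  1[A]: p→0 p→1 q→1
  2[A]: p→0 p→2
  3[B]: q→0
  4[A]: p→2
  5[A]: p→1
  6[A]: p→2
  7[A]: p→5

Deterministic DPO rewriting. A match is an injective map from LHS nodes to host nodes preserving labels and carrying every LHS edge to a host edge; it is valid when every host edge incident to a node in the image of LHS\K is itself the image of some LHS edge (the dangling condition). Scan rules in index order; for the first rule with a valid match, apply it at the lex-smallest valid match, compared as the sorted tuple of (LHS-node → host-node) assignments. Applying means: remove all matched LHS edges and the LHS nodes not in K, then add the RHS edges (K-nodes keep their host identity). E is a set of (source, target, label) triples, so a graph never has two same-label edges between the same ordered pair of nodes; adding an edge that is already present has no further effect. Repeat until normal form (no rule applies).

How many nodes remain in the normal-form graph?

Answer: 4

Steps:
[0] host  ⇒  8 nodes, 10 edges  {1-p->0 1-p->1 1-q->1 2-p->0 2-p->2 3-q->0 4-p->2 5-p->1 6-p->2 7-p->5}
[1] R1 @ {0↦2, 1↦4}  ⇒  7 nodes, 9 edges  {1-p->0 1-p->1 1-q->1 2-p->0 2-p->2 3-q->0 5-p->1 6-p->2 7-p->5}
[2] R1 @ {0↦2, 1↦6}  ⇒  6 nodes, 8 edges  {1-p->0 1-p->1 1-q->1 2-p->0 2-p->2 3-q->0 5-p->1 7-p->5}
[3] R1 @ {0↦5, 1↦7}  ⇒  5 nodes, 7 edges  {1-p->0 1-p->1 1-q->1 2-p->0 2-p->2 3-q->0 5-p->1}
[4] R1 @ {0↦1, 1↦5}  ⇒  4 nodes, 6 edges  {1-p->0 1-p->1 1-q->1 2-p->0 2-p->2 3-q->0}
[5] R2 @ {0↦3, 1↦0, 2↦1}  ⇒  4 nodes, 5 edges  {1-p->0 1-q->1 2-p->0 2-p->2 3-q->0}
[6] R2 @ {0↦3, 1↦0, 2↦2}  ⇒  4 nodes, 4 edges  {1-p->0 1-q->1 2-p->0 3-q->0}
final graph: no rule applies after step 6
NF nodes: {0:C, 1:A, 2:A, 3:B}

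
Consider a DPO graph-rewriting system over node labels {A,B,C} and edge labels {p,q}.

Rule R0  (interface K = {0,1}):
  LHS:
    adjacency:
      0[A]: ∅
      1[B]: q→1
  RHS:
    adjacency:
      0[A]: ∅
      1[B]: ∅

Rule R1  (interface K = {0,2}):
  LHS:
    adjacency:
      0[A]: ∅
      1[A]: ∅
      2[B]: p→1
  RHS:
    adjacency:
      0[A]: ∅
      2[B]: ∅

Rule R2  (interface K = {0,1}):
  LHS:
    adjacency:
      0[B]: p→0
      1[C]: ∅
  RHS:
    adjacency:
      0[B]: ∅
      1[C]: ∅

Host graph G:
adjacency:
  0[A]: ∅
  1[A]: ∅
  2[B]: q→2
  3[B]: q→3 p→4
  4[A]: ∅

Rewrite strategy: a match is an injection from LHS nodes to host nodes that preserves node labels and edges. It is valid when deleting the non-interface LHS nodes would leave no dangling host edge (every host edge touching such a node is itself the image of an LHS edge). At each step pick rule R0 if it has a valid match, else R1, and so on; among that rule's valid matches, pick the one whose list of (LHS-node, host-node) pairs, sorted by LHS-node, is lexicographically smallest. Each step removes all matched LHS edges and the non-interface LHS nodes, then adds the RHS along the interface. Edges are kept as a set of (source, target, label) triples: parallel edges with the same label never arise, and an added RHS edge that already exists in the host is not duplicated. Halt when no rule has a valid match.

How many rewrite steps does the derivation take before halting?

initial: |V|=5 |E|=3  E = 2-q->2 3-q->3 3-p->4
step 1: apply R0 at {0↦0, 1↦2}  → |V|=5 |E|=2  E = 3-q->3 3-p->4
step 2: apply R0 at {0↦0, 1↦3}  → |V|=5 |E|=1  E = 3-p->4
step 3: apply R1 at {0↦0, 1↦4, 2↦3}  → |V|=4 |E|=0  E = ∅
final graph: no rule applies after step 3

Answer: 3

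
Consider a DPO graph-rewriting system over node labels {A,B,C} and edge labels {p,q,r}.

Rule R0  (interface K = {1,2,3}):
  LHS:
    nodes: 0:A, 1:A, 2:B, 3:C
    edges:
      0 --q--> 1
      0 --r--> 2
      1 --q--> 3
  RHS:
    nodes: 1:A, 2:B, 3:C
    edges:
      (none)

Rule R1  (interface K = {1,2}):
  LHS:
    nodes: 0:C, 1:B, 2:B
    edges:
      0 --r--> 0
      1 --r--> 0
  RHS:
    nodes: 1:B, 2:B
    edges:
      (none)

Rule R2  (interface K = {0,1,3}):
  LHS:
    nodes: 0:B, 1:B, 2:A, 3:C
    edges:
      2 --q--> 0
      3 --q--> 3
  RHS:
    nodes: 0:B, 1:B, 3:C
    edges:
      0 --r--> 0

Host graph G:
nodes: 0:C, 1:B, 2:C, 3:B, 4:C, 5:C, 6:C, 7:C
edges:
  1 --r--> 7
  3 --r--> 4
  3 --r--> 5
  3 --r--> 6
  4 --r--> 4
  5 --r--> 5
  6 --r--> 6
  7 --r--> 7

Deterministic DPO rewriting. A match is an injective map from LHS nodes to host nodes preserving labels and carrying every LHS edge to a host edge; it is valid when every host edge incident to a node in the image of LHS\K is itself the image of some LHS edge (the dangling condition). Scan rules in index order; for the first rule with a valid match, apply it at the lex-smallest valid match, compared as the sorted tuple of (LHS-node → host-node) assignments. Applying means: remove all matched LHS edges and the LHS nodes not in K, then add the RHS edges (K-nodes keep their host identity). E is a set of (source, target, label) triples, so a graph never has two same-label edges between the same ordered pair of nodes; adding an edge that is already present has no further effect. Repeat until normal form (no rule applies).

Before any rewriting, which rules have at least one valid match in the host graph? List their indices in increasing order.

Answer: [R1]

Derivation:
R0: no valid match — LHS pattern not found
R1: 4 valid matches — {0↦4, 1↦3, 2↦1}, {0↦5, 1↦3, 2↦1}, {0↦6, 1↦3, 2↦1} (+1 more)
R2: no valid match — LHS pattern not found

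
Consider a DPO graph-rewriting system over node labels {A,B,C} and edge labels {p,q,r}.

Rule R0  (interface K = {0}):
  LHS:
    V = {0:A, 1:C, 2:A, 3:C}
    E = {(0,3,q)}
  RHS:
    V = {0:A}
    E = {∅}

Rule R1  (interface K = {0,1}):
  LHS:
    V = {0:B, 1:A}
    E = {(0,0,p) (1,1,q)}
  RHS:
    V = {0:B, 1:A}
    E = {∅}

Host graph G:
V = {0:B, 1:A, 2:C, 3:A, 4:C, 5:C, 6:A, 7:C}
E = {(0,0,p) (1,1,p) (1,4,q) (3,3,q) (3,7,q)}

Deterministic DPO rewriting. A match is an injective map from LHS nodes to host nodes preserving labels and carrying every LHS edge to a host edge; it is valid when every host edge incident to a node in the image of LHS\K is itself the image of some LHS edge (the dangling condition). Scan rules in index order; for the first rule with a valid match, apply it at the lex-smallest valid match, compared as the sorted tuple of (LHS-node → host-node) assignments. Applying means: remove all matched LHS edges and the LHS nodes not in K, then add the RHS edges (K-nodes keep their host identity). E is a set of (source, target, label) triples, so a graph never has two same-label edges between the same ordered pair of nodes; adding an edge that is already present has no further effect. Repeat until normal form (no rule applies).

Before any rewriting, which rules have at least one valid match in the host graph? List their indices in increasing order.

R0: 4 valid matches — {0↦1, 1↦2, 2↦6, 3↦4}, {0↦1, 1↦5, 2↦6, 3↦4}, {0↦3, 1↦2, 2↦6, 3↦7} (+1 more)
R1: 1 valid match — {0↦0, 1↦3}

Answer: [R0,R1]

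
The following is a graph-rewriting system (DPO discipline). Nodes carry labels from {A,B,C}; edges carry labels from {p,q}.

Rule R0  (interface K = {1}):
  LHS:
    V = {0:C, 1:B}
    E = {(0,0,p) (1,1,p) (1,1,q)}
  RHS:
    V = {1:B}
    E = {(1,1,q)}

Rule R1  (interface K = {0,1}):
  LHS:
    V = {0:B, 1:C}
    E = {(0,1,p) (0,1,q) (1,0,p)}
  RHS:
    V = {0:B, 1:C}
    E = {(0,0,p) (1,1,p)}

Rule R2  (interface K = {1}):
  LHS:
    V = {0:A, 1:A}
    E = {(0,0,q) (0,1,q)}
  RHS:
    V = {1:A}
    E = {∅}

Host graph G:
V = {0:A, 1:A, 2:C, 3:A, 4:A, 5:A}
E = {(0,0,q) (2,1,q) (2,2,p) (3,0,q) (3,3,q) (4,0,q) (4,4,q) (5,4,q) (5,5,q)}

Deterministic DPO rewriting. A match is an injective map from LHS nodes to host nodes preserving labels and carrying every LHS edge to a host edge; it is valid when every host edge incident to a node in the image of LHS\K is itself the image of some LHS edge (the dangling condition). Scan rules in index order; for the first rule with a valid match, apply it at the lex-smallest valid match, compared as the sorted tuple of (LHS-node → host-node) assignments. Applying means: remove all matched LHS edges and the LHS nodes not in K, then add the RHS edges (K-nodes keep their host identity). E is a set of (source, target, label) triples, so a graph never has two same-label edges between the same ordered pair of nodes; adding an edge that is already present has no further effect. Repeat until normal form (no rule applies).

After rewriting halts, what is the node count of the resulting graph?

initial: |V|=6 |E|=9  E = 0-q->0 2-q->1 2-p->2 3-q->0 3-q->3 4-q->0 4-q->4 5-q->4 5-q->5
step 1: apply R2 at {0↦3, 1↦0}  → |V|=5 |E|=7  E = 0-q->0 2-q->1 2-p->2 4-q->0 4-q->4 5-q->4 5-q->5
step 2: apply R2 at {0↦5, 1↦4}  → |V|=4 |E|=5  E = 0-q->0 2-q->1 2-p->2 4-q->0 4-q->4
step 3: apply R2 at {0↦4, 1↦0}  → |V|=3 |E|=3  E = 0-q->0 2-q->1 2-p->2
normal form: no rule applies after step 3
NF nodes: {0:A, 1:A, 2:C}

Answer: 3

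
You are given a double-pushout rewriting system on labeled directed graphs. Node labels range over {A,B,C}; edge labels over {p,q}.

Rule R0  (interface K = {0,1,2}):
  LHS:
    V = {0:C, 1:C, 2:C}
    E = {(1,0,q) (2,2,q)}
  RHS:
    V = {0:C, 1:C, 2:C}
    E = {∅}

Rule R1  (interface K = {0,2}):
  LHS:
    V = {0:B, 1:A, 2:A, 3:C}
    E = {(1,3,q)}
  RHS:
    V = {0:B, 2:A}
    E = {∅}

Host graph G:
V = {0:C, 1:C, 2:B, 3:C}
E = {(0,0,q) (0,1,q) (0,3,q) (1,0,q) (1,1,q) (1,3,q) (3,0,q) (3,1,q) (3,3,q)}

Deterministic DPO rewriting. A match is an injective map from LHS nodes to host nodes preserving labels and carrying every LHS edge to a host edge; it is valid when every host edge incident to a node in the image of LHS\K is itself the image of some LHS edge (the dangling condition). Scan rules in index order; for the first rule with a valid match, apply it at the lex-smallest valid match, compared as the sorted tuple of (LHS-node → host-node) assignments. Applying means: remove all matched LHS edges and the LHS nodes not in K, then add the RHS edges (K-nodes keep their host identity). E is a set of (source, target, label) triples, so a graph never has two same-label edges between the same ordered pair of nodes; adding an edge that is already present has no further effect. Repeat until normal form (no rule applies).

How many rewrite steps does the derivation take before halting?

Answer: 3

Rewrite trace:
initial: |V|=4 |E|=9  E = 0-q->0 0-q->1 0-q->3 1-q->0 1-q->1 1-q->3 3-q->0 3-q->1 3-q->3
step 1: apply R0 at {0↦0, 1↦1, 2↦3}  → |V|=4 |E|=7  E = 0-q->0 0-q->1 0-q->3 1-q->1 1-q->3 3-q->0 3-q->1
step 2: apply R0 at {0↦0, 1↦3, 2↦1}  → |V|=4 |E|=5  E = 0-q->0 0-q->1 0-q->3 1-q->3 3-q->1
step 3: apply R0 at {0↦1, 1↦3, 2↦0}  → |V|=4 |E|=3  E = 0-q->1 0-q->3 1-q->3
normal form: no rule applies after step 3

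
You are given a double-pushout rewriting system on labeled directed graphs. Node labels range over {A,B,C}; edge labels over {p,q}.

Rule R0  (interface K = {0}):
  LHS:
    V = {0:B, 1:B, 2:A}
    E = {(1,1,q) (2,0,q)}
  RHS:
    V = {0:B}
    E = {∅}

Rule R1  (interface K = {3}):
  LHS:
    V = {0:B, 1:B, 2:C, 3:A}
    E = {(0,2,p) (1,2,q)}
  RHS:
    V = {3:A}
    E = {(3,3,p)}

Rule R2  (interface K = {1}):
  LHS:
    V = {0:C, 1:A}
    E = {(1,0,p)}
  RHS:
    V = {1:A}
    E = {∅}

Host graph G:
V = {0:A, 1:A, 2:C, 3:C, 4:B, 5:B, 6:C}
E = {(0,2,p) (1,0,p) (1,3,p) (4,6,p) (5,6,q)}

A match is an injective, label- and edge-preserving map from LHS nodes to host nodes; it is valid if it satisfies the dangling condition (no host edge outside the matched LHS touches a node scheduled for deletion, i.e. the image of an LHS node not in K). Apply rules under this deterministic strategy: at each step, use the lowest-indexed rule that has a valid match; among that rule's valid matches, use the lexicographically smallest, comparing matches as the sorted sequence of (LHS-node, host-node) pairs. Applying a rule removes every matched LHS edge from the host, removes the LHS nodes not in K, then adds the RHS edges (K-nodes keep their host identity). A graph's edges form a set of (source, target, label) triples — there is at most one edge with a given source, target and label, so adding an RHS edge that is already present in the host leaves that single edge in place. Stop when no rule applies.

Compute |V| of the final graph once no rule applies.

Answer: 2

Derivation:
initial: |V|=7 |E|=5  E = 0-p->2 1-p->0 1-p->3 4-p->6 5-q->6
step 1: apply R1 at {0↦4, 1↦5, 2↦6, 3↦0}  → |V|=4 |E|=4  E = 0-p->0 0-p->2 1-p->0 1-p->3
step 2: apply R2 at {0↦2, 1↦0}  → |V|=3 |E|=3  E = 0-p->0 1-p->0 1-p->3
step 3: apply R2 at {0↦3, 1↦1}  → |V|=2 |E|=2  E = 0-p->0 1-p->0
normal form: no rule applies after step 3
NF nodes: {0:A, 1:A}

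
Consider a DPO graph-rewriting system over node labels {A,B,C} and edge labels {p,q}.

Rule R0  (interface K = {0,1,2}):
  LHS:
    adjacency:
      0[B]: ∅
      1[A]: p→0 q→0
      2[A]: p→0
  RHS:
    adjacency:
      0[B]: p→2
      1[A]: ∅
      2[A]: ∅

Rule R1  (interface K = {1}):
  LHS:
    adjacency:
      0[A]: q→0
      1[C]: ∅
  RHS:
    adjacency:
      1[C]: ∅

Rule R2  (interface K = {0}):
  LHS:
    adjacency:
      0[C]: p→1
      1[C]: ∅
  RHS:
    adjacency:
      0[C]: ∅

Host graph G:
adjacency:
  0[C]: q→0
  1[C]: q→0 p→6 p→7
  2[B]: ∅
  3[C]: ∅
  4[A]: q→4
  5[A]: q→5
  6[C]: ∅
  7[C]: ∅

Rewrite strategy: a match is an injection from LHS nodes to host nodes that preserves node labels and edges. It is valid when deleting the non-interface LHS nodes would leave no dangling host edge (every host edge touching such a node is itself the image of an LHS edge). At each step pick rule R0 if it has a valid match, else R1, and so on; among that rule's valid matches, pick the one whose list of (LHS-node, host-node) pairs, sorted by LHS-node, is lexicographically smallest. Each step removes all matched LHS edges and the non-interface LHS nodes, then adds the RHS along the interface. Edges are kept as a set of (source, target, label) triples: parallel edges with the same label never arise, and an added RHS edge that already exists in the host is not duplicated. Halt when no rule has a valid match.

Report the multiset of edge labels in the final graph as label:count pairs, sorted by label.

start.  V:8 E:6  edges: 0-q->0 1-q->0 1-p->6 1-p->7 4-q->4 5-q->5
1. fire R1 via {0↦4, 1↦0}  →  V:7 E:5  edges: 0-q->0 1-q->0 1-p->6 1-p->7 5-q->5
2. fire R1 via {0↦5, 1↦0}  →  V:6 E:4  edges: 0-q->0 1-q->0 1-p->6 1-p->7
3. fire R2 via {0↦1, 1↦6}  →  V:5 E:3  edges: 0-q->0 1-q->0 1-p->7
4. fire R2 via {0↦1, 1↦7}  →  V:4 E:2  edges: 0-q->0 1-q->0
halt: no rule applies after step 4
NF edges: [(0, 0, 'q'), (1, 0, 'q')]

Answer: q:2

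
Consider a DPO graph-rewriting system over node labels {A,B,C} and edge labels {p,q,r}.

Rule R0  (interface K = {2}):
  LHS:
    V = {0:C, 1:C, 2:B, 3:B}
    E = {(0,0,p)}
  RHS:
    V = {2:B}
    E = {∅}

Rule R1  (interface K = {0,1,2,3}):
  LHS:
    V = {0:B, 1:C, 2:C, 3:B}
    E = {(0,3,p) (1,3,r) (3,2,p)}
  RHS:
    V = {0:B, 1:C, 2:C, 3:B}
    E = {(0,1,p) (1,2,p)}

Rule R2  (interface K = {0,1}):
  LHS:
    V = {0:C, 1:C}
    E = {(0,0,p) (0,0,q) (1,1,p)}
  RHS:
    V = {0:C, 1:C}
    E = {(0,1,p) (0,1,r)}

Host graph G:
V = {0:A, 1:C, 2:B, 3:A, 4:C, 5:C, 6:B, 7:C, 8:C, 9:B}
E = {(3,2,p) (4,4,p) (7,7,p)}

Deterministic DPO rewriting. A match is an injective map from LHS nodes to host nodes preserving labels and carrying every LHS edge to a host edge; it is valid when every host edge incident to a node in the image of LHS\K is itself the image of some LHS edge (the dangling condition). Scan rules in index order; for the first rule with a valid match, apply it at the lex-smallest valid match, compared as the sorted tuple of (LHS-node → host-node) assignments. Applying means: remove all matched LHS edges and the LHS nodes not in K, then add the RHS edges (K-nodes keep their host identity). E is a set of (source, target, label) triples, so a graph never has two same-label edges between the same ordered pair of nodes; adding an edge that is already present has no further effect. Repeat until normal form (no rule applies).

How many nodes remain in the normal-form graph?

Answer: 4

Derivation:
start.  V:10 E:3  edges: 3-p->2 4-p->4 7-p->7
1. fire R0 via {0↦4, 1↦1, 2↦2, 3↦6}  →  V:7 E:2  edges: 3-p->2 7-p->7
2. fire R0 via {0↦7, 1↦5, 2↦2, 3↦9}  →  V:4 E:1  edges: 3-p->2
halt: no rule applies after step 2
NF nodes: {0:A, 2:B, 3:A, 8:C}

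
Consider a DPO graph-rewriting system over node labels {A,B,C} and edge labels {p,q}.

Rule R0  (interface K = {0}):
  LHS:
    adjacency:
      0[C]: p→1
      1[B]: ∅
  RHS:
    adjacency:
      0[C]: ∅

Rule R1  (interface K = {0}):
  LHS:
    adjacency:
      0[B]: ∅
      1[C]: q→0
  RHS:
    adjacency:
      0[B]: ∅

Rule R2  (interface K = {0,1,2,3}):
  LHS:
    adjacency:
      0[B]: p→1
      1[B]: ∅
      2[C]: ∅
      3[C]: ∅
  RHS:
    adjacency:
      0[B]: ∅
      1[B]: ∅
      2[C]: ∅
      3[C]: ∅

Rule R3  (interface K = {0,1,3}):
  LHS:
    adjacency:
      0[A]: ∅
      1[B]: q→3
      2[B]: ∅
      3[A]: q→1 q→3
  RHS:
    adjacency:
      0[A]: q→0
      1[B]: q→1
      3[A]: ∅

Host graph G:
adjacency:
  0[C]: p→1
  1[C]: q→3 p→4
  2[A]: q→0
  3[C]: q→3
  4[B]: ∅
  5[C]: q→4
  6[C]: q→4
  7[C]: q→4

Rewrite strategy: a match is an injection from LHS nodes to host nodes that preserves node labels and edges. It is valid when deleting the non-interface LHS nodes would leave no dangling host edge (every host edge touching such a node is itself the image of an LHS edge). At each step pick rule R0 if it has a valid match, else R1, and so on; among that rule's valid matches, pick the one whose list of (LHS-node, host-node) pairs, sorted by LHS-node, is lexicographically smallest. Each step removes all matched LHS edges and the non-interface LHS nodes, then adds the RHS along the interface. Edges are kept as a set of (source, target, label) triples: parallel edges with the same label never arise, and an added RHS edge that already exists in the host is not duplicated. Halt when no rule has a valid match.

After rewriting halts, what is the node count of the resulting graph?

Answer: 4

Steps:
start.  V:8 E:8  edges: 0-p->1 1-q->3 1-p->4 2-q->0 3-q->3 5-q->4 6-q->4 7-q->4
1. fire R1 via {0↦4, 1↦5}  →  V:7 E:7  edges: 0-p->1 1-q->3 1-p->4 2-q->0 3-q->3 6-q->4 7-q->4
2. fire R1 via {0↦4, 1↦6}  →  V:6 E:6  edges: 0-p->1 1-q->3 1-p->4 2-q->0 3-q->3 7-q->4
3. fire R1 via {0↦4, 1↦7}  →  V:5 E:5  edges: 0-p->1 1-q->3 1-p->4 2-q->0 3-q->3
4. fire R0 via {0↦1, 1↦4}  →  V:4 E:4  edges: 0-p->1 1-q->3 2-q->0 3-q->3
halt: no rule applies after step 4
NF nodes: {0:C, 1:C, 2:A, 3:C}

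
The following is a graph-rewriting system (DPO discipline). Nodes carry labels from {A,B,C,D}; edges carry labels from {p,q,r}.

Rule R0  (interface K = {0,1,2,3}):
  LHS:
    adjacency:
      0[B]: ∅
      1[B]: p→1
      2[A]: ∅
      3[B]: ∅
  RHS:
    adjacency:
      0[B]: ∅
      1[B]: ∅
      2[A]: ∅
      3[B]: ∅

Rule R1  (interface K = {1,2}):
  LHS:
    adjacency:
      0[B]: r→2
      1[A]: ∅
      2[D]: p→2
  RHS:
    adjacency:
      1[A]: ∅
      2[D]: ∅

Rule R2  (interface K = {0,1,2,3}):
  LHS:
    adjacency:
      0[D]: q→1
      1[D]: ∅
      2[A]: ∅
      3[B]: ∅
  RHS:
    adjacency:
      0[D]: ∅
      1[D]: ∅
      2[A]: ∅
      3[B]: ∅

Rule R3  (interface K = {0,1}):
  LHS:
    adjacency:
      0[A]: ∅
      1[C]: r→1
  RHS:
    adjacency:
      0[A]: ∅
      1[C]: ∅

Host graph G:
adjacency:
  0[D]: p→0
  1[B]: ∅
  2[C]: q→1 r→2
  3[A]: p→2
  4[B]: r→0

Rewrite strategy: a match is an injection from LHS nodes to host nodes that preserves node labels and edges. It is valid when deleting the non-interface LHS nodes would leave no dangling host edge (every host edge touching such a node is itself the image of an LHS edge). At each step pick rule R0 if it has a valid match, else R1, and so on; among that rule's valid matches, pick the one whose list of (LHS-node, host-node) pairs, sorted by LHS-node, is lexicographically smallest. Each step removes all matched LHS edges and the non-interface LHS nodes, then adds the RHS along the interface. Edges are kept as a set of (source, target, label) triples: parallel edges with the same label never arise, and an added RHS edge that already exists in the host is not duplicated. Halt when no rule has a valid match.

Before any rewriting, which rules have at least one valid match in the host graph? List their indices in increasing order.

Answer: [R1,R3]

Steps:
R0: no valid match — LHS pattern not found
R1: 1 valid match — {0↦4, 1↦3, 2↦0}
R2: no valid match — LHS pattern not found
R3: 1 valid match — {0↦3, 1↦2}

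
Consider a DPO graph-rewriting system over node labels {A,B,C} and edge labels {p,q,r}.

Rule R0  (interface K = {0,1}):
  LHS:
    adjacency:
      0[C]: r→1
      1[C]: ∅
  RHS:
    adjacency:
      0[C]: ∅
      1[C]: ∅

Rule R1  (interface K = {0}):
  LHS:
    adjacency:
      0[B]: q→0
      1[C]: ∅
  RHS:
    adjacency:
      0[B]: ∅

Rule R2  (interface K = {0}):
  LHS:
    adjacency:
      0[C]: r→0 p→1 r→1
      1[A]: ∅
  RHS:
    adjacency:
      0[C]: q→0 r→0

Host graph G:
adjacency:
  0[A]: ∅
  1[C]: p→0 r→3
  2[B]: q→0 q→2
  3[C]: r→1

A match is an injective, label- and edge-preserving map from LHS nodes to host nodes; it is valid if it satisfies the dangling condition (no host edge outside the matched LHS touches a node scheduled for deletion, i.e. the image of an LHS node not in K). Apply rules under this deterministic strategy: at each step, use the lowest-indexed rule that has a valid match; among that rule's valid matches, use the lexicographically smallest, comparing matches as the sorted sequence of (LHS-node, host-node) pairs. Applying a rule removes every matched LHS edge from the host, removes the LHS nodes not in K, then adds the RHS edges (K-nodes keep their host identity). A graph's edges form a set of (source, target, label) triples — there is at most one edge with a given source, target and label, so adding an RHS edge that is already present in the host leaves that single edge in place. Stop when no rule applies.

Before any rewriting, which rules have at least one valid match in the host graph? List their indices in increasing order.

Answer: [R0]

Derivation:
R0: 2 valid matches — {0↦1, 1↦3}, {0↦3, 1↦1}
R1: no valid match — 2 raw matches, all fail dangling condition
R2: no valid match — LHS pattern not found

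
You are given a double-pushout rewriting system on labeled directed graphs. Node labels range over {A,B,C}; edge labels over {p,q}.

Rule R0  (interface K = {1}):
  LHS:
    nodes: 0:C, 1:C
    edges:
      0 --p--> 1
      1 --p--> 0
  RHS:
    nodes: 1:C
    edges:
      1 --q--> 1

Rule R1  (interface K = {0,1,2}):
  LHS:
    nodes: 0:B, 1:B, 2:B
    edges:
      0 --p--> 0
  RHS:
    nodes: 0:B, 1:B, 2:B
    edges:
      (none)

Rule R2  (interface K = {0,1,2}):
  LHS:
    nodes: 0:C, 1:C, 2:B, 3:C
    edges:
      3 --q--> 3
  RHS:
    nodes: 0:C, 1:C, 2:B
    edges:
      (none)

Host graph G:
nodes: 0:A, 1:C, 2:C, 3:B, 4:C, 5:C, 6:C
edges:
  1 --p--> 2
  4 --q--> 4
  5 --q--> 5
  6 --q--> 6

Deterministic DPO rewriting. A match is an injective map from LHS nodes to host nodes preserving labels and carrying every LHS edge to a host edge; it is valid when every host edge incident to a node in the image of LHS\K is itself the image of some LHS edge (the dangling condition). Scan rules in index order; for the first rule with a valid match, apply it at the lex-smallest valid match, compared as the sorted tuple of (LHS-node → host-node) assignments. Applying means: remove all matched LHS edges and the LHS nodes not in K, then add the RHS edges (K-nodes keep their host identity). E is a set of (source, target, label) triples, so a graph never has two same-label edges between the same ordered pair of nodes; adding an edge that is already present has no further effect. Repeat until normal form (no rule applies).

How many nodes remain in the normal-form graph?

[0] host  ⇒  7 nodes, 4 edges  {1-p->2 4-q->4 5-q->5 6-q->6}
[1] R2 @ {0↦1, 1↦2, 2↦3, 3↦4}  ⇒  6 nodes, 3 edges  {1-p->2 5-q->5 6-q->6}
[2] R2 @ {0↦1, 1↦2, 2↦3, 3↦5}  ⇒  5 nodes, 2 edges  {1-p->2 6-q->6}
[3] R2 @ {0↦1, 1↦2, 2↦3, 3↦6}  ⇒  4 nodes, 1 edges  {1-p->2}
final graph: no rule applies after step 3
NF nodes: {0:A, 1:C, 2:C, 3:B}

Answer: 4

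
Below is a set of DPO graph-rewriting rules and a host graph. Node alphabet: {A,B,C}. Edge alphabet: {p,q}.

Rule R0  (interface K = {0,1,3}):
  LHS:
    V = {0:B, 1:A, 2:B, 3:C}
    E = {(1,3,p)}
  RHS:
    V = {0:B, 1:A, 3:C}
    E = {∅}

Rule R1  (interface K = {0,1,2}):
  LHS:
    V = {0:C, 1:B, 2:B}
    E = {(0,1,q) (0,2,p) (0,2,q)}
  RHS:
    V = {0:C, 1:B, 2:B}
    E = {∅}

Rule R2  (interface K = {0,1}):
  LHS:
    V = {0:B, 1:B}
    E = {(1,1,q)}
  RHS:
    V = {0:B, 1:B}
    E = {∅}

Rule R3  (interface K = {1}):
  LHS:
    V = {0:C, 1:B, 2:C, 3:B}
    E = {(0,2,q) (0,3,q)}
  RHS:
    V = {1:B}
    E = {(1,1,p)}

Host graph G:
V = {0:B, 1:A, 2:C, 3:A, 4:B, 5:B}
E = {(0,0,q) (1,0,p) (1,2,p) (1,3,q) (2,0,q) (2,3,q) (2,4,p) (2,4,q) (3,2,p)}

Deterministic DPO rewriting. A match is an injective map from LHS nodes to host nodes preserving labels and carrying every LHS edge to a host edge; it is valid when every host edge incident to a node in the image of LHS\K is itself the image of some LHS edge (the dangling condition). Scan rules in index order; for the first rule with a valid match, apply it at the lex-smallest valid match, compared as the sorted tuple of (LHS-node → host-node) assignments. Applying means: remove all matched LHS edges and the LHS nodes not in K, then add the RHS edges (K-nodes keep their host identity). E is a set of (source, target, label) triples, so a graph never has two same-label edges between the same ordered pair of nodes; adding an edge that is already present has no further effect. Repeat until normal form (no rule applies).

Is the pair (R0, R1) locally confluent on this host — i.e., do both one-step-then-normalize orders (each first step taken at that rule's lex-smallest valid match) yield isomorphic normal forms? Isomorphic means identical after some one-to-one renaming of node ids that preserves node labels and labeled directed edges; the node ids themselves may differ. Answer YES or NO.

branch R0-first: apply at {0↦0, 1↦1, 2↦5, 3↦2} → |E|=8, then 2 more step(s) → NF |V|=4 |E|=4 V={0:B, 1:A, 2:C, 3:A} E=0-q->0 1-p->0 1-q->3 2-q->3
branch R1-first: apply at {0↦2, 1↦0, 2↦4} → |E|=6, then 2 more step(s) → NF |V|=4 |E|=4 V={0:B, 1:A, 2:C, 3:A} E=0-q->0 1-p->0 1-q->3 2-q->3
graphs isomorphic (equal up to label-preserving node renaming)

Answer: YES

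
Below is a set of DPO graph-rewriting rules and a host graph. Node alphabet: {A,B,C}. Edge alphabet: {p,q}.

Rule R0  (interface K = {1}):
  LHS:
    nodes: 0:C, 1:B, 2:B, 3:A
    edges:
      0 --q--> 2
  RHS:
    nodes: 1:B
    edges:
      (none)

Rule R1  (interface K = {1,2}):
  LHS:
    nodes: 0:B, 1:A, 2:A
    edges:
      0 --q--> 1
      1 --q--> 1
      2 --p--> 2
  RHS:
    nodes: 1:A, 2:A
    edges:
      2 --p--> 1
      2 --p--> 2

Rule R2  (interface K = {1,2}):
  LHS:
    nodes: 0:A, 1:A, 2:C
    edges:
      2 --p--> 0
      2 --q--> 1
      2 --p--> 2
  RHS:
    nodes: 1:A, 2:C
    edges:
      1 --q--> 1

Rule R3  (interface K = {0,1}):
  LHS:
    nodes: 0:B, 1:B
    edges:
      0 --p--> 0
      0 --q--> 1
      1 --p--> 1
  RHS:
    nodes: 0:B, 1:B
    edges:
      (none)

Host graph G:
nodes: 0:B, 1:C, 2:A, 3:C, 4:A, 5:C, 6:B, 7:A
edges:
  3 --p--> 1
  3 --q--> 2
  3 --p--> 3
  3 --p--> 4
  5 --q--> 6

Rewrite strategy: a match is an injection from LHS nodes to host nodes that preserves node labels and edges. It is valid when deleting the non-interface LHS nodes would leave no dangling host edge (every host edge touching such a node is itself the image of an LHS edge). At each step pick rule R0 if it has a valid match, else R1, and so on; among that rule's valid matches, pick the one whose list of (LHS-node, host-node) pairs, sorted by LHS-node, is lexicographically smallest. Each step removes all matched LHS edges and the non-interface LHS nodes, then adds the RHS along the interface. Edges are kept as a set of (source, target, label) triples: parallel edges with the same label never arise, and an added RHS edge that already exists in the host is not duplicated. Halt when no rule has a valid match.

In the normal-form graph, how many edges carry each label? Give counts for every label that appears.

[0] host  ⇒  8 nodes, 5 edges  {3-p->1 3-q->2 3-p->3 3-p->4 5-q->6}
[1] R0 @ {0↦5, 1↦0, 2↦6, 3↦7}  ⇒  5 nodes, 4 edges  {3-p->1 3-q->2 3-p->3 3-p->4}
[2] R2 @ {0↦4, 1↦2, 2↦3}  ⇒  4 nodes, 2 edges  {2-q->2 3-p->1}
final graph: no rule applies after step 2
NF edges: [(2, 2, 'q'), (3, 1, 'p')]

Answer: p:1 q:1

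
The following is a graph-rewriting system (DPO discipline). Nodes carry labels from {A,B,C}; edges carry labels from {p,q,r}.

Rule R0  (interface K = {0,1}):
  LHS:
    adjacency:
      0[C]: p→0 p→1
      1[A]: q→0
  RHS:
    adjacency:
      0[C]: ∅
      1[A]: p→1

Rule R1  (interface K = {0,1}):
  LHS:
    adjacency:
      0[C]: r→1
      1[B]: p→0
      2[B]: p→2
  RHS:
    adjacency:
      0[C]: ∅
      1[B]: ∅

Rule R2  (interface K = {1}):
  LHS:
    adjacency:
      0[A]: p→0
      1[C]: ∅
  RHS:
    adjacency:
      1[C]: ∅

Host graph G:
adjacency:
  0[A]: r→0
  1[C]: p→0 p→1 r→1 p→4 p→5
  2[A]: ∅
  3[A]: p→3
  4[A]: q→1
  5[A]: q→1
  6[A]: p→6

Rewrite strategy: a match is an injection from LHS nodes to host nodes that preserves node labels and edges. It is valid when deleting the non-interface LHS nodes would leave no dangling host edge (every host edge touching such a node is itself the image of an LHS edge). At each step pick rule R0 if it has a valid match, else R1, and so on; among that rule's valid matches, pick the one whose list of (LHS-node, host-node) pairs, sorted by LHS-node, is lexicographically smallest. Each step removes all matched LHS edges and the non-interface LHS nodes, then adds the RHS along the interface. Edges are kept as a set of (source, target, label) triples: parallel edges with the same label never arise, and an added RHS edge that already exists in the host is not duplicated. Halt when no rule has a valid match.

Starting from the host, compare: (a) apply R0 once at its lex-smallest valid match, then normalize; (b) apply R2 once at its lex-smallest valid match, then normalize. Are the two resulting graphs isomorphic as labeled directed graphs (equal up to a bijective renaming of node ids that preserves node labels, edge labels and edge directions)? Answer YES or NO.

Answer: YES

Derivation:
branch R0-first: apply at {0↦1, 1↦4} → |E|=8, then 3 more step(s) → NF |V|=4 |E|=5 V={0:A, 1:C, 2:A, 5:A} E=0-r->0 1-p->0 1-r->1 1-p->5 5-q->1
branch R2-first: apply at {0↦3, 1↦1} → |E|=9, then 3 more step(s) → NF |V|=4 |E|=5 V={0:A, 1:C, 2:A, 5:A} E=0-r->0 1-p->0 1-r->1 1-p->5 5-q->1
graphs isomorphic (equal up to label-preserving node renaming)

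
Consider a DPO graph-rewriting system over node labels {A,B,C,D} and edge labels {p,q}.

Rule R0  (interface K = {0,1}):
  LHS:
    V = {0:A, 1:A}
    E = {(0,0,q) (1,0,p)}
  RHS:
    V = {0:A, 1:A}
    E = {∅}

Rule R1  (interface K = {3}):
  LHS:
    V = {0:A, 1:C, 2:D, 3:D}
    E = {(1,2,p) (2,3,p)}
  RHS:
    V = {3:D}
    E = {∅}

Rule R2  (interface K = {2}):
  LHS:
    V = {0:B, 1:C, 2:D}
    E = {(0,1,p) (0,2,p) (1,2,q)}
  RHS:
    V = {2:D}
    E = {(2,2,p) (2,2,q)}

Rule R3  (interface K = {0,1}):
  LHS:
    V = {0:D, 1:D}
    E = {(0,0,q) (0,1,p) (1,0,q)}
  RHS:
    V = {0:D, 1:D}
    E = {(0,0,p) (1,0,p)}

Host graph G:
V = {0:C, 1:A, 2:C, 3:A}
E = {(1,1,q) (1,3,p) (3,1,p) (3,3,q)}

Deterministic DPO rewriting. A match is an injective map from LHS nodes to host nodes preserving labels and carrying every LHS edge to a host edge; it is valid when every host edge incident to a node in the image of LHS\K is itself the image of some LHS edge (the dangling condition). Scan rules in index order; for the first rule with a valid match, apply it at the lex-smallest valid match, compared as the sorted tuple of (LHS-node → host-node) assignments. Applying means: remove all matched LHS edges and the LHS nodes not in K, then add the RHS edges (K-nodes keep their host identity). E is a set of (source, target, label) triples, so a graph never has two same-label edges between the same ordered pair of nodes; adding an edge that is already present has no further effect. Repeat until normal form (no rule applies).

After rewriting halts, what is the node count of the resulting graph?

start.  V:4 E:4  edges: 1-q->1 1-p->3 3-p->1 3-q->3
1. fire R0 via {0↦1, 1↦3}  →  V:4 E:2  edges: 1-p->3 3-q->3
2. fire R0 via {0↦3, 1↦1}  →  V:4 E:0  edges: ∅
halt: no rule applies after step 2
NF nodes: {0:C, 1:A, 2:C, 3:A}

Answer: 4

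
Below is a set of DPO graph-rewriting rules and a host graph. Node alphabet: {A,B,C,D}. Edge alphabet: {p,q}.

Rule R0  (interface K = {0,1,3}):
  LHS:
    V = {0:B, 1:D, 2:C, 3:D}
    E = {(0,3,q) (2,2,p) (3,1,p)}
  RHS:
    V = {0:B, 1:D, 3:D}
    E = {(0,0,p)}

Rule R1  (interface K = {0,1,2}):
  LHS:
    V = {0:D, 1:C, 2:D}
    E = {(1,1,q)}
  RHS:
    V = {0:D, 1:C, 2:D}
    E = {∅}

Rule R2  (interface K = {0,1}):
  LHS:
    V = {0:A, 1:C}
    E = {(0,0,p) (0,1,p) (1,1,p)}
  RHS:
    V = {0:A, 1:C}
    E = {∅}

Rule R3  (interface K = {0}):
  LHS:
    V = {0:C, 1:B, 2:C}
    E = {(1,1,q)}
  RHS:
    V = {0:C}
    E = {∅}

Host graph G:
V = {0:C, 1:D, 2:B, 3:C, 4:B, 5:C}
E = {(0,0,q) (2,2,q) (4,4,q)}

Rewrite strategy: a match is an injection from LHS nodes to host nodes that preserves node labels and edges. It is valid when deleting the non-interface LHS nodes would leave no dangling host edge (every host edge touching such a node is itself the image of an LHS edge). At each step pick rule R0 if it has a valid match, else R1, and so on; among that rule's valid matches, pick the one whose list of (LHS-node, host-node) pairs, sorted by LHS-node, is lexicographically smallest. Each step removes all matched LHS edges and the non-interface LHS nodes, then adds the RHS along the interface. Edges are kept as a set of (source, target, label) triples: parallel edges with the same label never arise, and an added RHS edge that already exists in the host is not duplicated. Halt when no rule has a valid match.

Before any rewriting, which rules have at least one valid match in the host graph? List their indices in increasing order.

R0: no valid match — LHS pattern not found
R1: no valid match — LHS pattern not found
R2: no valid match — LHS pattern not found
R3: 8 valid matches — {0↦0, 1↦2, 2↦3}, {0↦0, 1↦2, 2↦5}, {0↦0, 1↦4, 2↦3} (+5 more)

Answer: [R3]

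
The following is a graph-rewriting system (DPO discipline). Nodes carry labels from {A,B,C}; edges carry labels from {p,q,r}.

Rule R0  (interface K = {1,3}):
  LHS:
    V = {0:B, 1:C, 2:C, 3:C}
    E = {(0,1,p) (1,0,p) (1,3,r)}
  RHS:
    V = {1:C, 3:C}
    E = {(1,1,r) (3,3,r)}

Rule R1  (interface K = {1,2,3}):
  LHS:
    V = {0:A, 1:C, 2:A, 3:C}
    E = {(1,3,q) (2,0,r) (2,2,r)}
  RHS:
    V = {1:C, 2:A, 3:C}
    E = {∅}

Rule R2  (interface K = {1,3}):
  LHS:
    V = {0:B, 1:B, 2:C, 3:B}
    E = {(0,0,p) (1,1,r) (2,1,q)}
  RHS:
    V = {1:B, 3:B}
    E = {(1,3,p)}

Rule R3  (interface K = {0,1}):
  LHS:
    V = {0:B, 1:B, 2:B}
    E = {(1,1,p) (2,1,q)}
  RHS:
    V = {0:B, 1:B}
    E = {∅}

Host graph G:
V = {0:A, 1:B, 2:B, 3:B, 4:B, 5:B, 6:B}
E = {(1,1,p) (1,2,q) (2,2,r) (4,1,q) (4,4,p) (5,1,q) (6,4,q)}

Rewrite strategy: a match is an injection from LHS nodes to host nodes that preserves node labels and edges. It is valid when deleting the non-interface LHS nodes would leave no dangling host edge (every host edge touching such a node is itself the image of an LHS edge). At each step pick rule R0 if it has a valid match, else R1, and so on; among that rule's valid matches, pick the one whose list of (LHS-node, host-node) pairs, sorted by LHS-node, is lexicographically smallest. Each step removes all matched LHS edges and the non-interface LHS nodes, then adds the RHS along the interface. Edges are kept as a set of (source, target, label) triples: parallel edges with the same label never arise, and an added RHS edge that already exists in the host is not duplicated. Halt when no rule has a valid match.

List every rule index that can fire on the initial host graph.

R0: no valid match — LHS pattern not found
R1: no valid match — LHS pattern not found
R2: no valid match — LHS pattern not found
R3: 8 valid matches — {0↦1, 1↦4, 2↦6}, {0↦2, 1↦1, 2↦5}, {0↦2, 1↦4, 2↦6} (+5 more)

Answer: [R3]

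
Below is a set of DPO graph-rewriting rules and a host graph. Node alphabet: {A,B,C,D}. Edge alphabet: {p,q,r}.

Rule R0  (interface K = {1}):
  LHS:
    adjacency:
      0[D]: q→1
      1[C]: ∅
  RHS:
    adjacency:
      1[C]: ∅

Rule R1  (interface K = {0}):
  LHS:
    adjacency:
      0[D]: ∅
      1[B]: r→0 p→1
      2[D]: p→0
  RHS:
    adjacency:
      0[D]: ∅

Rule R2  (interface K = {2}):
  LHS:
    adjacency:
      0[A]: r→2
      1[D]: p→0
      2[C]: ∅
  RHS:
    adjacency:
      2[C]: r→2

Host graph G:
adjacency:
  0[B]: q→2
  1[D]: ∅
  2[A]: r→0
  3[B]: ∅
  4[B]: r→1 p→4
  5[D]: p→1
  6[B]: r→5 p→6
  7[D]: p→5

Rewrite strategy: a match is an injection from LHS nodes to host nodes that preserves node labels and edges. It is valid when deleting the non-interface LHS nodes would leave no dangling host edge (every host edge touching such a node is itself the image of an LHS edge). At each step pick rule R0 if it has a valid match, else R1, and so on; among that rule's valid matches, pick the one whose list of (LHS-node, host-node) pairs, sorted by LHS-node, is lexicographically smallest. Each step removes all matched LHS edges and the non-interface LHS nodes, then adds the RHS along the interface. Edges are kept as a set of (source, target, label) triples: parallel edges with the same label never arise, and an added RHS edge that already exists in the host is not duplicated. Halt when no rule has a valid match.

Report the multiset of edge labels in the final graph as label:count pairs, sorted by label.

Answer: q:1 r:1

Steps:
initial: |V|=8 |E|=8  E = 0-q->2 2-r->0 4-r->1 4-p->4 5-p->1 6-r->5 6-p->6 7-p->5
step 1: apply R1 at {0↦5, 1↦6, 2↦7}  → |V|=6 |E|=5  E = 0-q->2 2-r->0 4-r->1 4-p->4 5-p->1
step 2: apply R1 at {0↦1, 1↦4, 2↦5}  → |V|=4 |E|=2  E = 0-q->2 2-r->0
halt: no rule applies after step 2
NF edges: [(0, 2, 'q'), (2, 0, 'r')]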